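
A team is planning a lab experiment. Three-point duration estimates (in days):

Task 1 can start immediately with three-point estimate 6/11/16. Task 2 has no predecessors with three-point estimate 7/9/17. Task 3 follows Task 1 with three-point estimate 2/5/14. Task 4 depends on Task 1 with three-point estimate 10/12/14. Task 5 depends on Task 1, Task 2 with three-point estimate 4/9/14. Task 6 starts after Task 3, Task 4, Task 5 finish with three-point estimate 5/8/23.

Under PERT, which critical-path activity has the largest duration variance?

Task 6

te_Task 1 = (6 + 4·11 + 16)/6 = 66/6 = 11; σ²_Task 1 = ((16−6)/6)² = 2.778
te_Task 2 = (7 + 4·9 + 17)/6 = 60/6 = 10; σ²_Task 2 = ((17−7)/6)² = 2.778
te_Task 3 = (2 + 4·5 + 14)/6 = 36/6 = 6; σ²_Task 3 = ((14−2)/6)² = 4.000
te_Task 4 = (10 + 4·12 + 14)/6 = 72/6 = 12; σ²_Task 4 = ((14−10)/6)² = 0.444
te_Task 5 = (4 + 4·9 + 14)/6 = 54/6 = 9; σ²_Task 5 = ((14−4)/6)² = 2.778
te_Task 6 = (5 + 4·8 + 23)/6 = 60/6 = 10; σ²_Task 6 = ((23−5)/6)² = 9.000

Forward pass:
ES_Task 1 = 0; EF_Task 1 = 11
ES_Task 2 = 0; EF_Task 2 = 10
ES_Task 3 = 11; EF_Task 3 = 11+6 = 17
ES_Task 4 = 11; EF_Task 4 = 11+12 = 23
ES_Task 5 = max(EF_Task 1=11, EF_Task 2=10) = 11; EF_Task 5 = 11+9 = 20
ES_Task 6 = max(EF_Task 3=17, EF_Task 4=23, EF_Task 5=20) = 23; EF_Task 6 = 23+10 = 33
Expected project duration μ = 33 days. Critical path: Task 1 → Task 4 → Task 6.

Variances on critical path: σ²_Task 1=2.778, σ²_Task 4=0.444, σ²_Task 6=9.000.
Largest is σ²_Task 6 = 9.000.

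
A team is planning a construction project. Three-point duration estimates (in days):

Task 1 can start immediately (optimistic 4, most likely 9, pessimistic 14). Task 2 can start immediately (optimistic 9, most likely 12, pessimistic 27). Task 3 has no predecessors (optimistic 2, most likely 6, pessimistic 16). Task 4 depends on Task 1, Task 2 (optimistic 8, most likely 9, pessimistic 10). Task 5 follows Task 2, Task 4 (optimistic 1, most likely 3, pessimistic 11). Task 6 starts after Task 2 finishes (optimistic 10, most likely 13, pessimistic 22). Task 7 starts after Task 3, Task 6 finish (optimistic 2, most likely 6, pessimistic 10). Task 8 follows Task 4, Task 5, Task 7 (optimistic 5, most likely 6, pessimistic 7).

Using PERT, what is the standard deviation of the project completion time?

te_Task 1 = (4 + 4·9 + 14)/6 = 54/6 = 9; σ²_Task 1 = ((14−4)/6)² = 2.778
te_Task 2 = (9 + 4·12 + 27)/6 = 84/6 = 14; σ²_Task 2 = ((27−9)/6)² = 9.000
te_Task 3 = (2 + 4·6 + 16)/6 = 42/6 = 7; σ²_Task 3 = ((16−2)/6)² = 5.444
te_Task 4 = (8 + 4·9 + 10)/6 = 54/6 = 9; σ²_Task 4 = ((10−8)/6)² = 0.111
te_Task 5 = (1 + 4·3 + 11)/6 = 24/6 = 4; σ²_Task 5 = ((11−1)/6)² = 2.778
te_Task 6 = (10 + 4·13 + 22)/6 = 84/6 = 14; σ²_Task 6 = ((22−10)/6)² = 4.000
te_Task 7 = (2 + 4·6 + 10)/6 = 36/6 = 6; σ²_Task 7 = ((10−2)/6)² = 1.778
te_Task 8 = (5 + 4·6 + 7)/6 = 36/6 = 6; σ²_Task 8 = ((7−5)/6)² = 0.111

Forward pass:
ES_Task 1 = 0; EF_Task 1 = 9
ES_Task 2 = 0; EF_Task 2 = 14
ES_Task 3 = 0; EF_Task 3 = 7
ES_Task 4 = max(EF_Task 1=9, EF_Task 2=14) = 14; EF_Task 4 = 14+9 = 23
ES_Task 5 = max(EF_Task 2=14, EF_Task 4=23) = 23; EF_Task 5 = 23+4 = 27
ES_Task 6 = 14; EF_Task 6 = 14+14 = 28
ES_Task 7 = max(EF_Task 3=7, EF_Task 6=28) = 28; EF_Task 7 = 28+6 = 34
ES_Task 8 = max(EF_Task 4=23, EF_Task 5=27, EF_Task 7=34) = 34; EF_Task 8 = 34+6 = 40
Expected project duration μ = 40 days. Critical path: Task 2 → Task 6 → Task 7 → Task 8.

Variance along critical path = 9.000 + 4.000 + 1.778 + 0.111 = 14.889
σ = √14.889 = 3.859 days

3.86 days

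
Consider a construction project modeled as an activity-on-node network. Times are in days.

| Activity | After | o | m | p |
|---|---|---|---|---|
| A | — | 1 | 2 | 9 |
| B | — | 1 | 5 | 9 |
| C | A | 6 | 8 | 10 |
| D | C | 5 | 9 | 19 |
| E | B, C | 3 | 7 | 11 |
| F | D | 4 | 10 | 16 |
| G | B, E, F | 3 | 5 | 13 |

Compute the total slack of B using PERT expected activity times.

19 days

te_A = (1 + 4·2 + 9)/6 = 18/6 = 3
te_B = (1 + 4·5 + 9)/6 = 30/6 = 5
te_C = (6 + 4·8 + 10)/6 = 48/6 = 8
te_D = (5 + 4·9 + 19)/6 = 60/6 = 10
te_E = (3 + 4·7 + 11)/6 = 42/6 = 7
te_F = (4 + 4·10 + 16)/6 = 60/6 = 10
te_G = (3 + 4·5 + 13)/6 = 36/6 = 6

Forward pass:
ES_A = 0; EF_A = 3
ES_B = 0; EF_B = 5
ES_C = 3; EF_C = 3+8 = 11
ES_D = 11; EF_D = 11+10 = 21
ES_E = max(EF_B=5, EF_C=11) = 11; EF_E = 11+7 = 18
ES_F = 21; EF_F = 21+10 = 31
ES_G = max(EF_B=5, EF_E=18, EF_F=31) = 31; EF_G = 31+6 = 37
Expected project duration μ = 37 days. Critical path: A → C → D → F → G.

Backward pass:
LF_G = 37; LS_G = 37−6 = 31
LF_F = LS_G = 31; LS_F = 31−10 = 21
LF_E = LS_G = 31; LS_E = 31−7 = 24
LF_D = LS_F = 21; LS_D = 21−10 = 11
LF_C = min(LS_D=11, LS_E=24) = 11; LS_C = 11−8 = 3
LF_B = min(LS_E=24, LS_G=31) = 24; LS_B = 24−5 = 19
LF_A = LS_C = 3; LS_A = 3−3 = 0
Slack_B = LS_B − ES_B = 19 − 0 = 19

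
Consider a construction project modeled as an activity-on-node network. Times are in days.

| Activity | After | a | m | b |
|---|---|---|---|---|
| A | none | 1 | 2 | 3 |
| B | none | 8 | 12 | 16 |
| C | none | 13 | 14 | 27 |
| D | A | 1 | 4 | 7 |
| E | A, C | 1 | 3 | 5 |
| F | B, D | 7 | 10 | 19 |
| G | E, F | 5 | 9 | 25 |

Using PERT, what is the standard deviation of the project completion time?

4.11 days

te_A = (1 + 4·2 + 3)/6 = 12/6 = 2; σ²_A = ((3−1)/6)² = 0.111
te_B = (8 + 4·12 + 16)/6 = 72/6 = 12; σ²_B = ((16−8)/6)² = 1.778
te_C = (13 + 4·14 + 27)/6 = 96/6 = 16; σ²_C = ((27−13)/6)² = 5.444
te_D = (1 + 4·4 + 7)/6 = 24/6 = 4; σ²_D = ((7−1)/6)² = 1.000
te_E = (1 + 4·3 + 5)/6 = 18/6 = 3; σ²_E = ((5−1)/6)² = 0.444
te_F = (7 + 4·10 + 19)/6 = 66/6 = 11; σ²_F = ((19−7)/6)² = 4.000
te_G = (5 + 4·9 + 25)/6 = 66/6 = 11; σ²_G = ((25−5)/6)² = 11.111

Forward pass:
ES_A = 0; EF_A = 2
ES_B = 0; EF_B = 12
ES_C = 0; EF_C = 16
ES_D = 2; EF_D = 2+4 = 6
ES_E = max(EF_A=2, EF_C=16) = 16; EF_E = 16+3 = 19
ES_F = max(EF_B=12, EF_D=6) = 12; EF_F = 12+11 = 23
ES_G = max(EF_E=19, EF_F=23) = 23; EF_G = 23+11 = 34
Expected project duration μ = 34 days. Critical path: B → F → G.

Variance along critical path = 1.778 + 4.000 + 11.111 = 16.889
σ = √16.889 = 4.110 days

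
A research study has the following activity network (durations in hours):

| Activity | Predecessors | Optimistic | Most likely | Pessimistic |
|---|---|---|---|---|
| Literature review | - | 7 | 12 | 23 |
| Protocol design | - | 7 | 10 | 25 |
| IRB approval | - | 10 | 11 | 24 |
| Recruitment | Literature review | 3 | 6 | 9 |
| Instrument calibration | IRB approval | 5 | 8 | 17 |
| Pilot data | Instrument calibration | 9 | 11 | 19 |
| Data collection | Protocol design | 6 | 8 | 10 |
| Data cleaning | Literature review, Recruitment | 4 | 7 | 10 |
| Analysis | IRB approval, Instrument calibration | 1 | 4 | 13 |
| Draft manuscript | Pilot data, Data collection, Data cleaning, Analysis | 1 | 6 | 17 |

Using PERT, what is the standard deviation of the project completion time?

4.40 hours

te_Literature review = (7 + 4·12 + 23)/6 = 78/6 = 13; σ²_Literature review = ((23−7)/6)² = 7.111
te_Protocol design = (7 + 4·10 + 25)/6 = 72/6 = 12; σ²_Protocol design = ((25−7)/6)² = 9.000
te_IRB approval = (10 + 4·11 + 24)/6 = 78/6 = 13; σ²_IRB approval = ((24−10)/6)² = 5.444
te_Recruitment = (3 + 4·6 + 9)/6 = 36/6 = 6; σ²_Recruitment = ((9−3)/6)² = 1.000
te_Instrument calibration = (5 + 4·8 + 17)/6 = 54/6 = 9; σ²_Instrument calibration = ((17−5)/6)² = 4.000
te_Pilot data = (9 + 4·11 + 19)/6 = 72/6 = 12; σ²_Pilot data = ((19−9)/6)² = 2.778
te_Data collection = (6 + 4·8 + 10)/6 = 48/6 = 8; σ²_Data collection = ((10−6)/6)² = 0.444
te_Data cleaning = (4 + 4·7 + 10)/6 = 42/6 = 7; σ²_Data cleaning = ((10−4)/6)² = 1.000
te_Analysis = (1 + 4·4 + 13)/6 = 30/6 = 5; σ²_Analysis = ((13−1)/6)² = 4.000
te_Draft manuscript = (1 + 4·6 + 17)/6 = 42/6 = 7; σ²_Draft manuscript = ((17−1)/6)² = 7.111

Forward pass:
ES_Literature review = 0; EF_Literature review = 13
ES_Protocol design = 0; EF_Protocol design = 12
ES_IRB approval = 0; EF_IRB approval = 13
ES_Recruitment = 13; EF_Recruitment = 13+6 = 19
ES_Instrument calibration = 13; EF_Instrument calibration = 13+9 = 22
ES_Pilot data = 22; EF_Pilot data = 22+12 = 34
ES_Data collection = 12; EF_Data collection = 12+8 = 20
ES_Data cleaning = max(EF_Literature review=13, EF_Recruitment=19) = 19; EF_Data cleaning = 19+7 = 26
ES_Analysis = max(EF_IRB approval=13, EF_Instrument calibration=22) = 22; EF_Analysis = 22+5 = 27
ES_Draft manuscript = max(EF_Pilot data=34, EF_Data collection=20, EF_Data cleaning=26, EF_Analysis=27) = 34; EF_Draft manuscript = 34+7 = 41
Expected project duration μ = 41 hours. Critical path: IRB approval → Instrument calibration → Pilot data → Draft manuscript.

Variance along critical path = 5.444 + 4.000 + 2.778 + 7.111 = 19.333
σ = √19.333 = 4.397 hours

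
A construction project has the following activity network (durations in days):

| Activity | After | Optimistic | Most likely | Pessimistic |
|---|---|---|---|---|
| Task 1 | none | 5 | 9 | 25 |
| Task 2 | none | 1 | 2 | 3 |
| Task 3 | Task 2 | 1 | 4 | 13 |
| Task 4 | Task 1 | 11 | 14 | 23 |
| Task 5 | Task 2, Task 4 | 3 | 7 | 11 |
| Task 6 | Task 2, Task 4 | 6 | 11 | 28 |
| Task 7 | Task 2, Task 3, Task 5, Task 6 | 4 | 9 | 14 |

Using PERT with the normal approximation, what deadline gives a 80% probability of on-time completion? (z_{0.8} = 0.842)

te_Task 1 = (5 + 4·9 + 25)/6 = 66/6 = 11; σ²_Task 1 = ((25−5)/6)² = 11.111
te_Task 2 = (1 + 4·2 + 3)/6 = 12/6 = 2; σ²_Task 2 = ((3−1)/6)² = 0.111
te_Task 3 = (1 + 4·4 + 13)/6 = 30/6 = 5; σ²_Task 3 = ((13−1)/6)² = 4.000
te_Task 4 = (11 + 4·14 + 23)/6 = 90/6 = 15; σ²_Task 4 = ((23−11)/6)² = 4.000
te_Task 5 = (3 + 4·7 + 11)/6 = 42/6 = 7; σ²_Task 5 = ((11−3)/6)² = 1.778
te_Task 6 = (6 + 4·11 + 28)/6 = 78/6 = 13; σ²_Task 6 = ((28−6)/6)² = 13.444
te_Task 7 = (4 + 4·9 + 14)/6 = 54/6 = 9; σ²_Task 7 = ((14−4)/6)² = 2.778

Forward pass:
ES_Task 1 = 0; EF_Task 1 = 11
ES_Task 2 = 0; EF_Task 2 = 2
ES_Task 3 = 2; EF_Task 3 = 2+5 = 7
ES_Task 4 = 11; EF_Task 4 = 11+15 = 26
ES_Task 5 = max(EF_Task 2=2, EF_Task 4=26) = 26; EF_Task 5 = 26+7 = 33
ES_Task 6 = max(EF_Task 2=2, EF_Task 4=26) = 26; EF_Task 6 = 26+13 = 39
ES_Task 7 = max(EF_Task 2=2, EF_Task 3=7, EF_Task 5=33, EF_Task 6=39) = 39; EF_Task 7 = 39+9 = 48
Expected project duration μ = 48 days. Critical path: Task 1 → Task 4 → Task 6 → Task 7.

Variance along critical path = 11.111 + 4.000 + 13.444 + 2.778 = 31.333; σ = 5.598 days.
D = μ + z·σ = 48 + 0.842·5.598 = 52.7 days

52.7 days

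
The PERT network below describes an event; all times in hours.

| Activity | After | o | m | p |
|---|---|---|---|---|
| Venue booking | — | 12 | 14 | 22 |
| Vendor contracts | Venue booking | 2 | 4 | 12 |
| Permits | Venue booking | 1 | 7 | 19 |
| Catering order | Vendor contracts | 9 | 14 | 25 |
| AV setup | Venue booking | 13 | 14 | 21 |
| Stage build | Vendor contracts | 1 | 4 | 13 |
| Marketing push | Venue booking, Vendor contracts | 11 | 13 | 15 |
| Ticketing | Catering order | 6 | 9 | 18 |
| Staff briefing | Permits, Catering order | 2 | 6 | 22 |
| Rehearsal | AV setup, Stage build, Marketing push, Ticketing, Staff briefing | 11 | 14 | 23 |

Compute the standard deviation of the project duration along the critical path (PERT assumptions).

4.55 hours

te_Venue booking = (12 + 4·14 + 22)/6 = 90/6 = 15; σ²_Venue booking = ((22−12)/6)² = 2.778
te_Vendor contracts = (2 + 4·4 + 12)/6 = 30/6 = 5; σ²_Vendor contracts = ((12−2)/6)² = 2.778
te_Permits = (1 + 4·7 + 19)/6 = 48/6 = 8; σ²_Permits = ((19−1)/6)² = 9.000
te_Catering order = (9 + 4·14 + 25)/6 = 90/6 = 15; σ²_Catering order = ((25−9)/6)² = 7.111
te_AV setup = (13 + 4·14 + 21)/6 = 90/6 = 15; σ²_AV setup = ((21−13)/6)² = 1.778
te_Stage build = (1 + 4·4 + 13)/6 = 30/6 = 5; σ²_Stage build = ((13−1)/6)² = 4.000
te_Marketing push = (11 + 4·13 + 15)/6 = 78/6 = 13; σ²_Marketing push = ((15−11)/6)² = 0.444
te_Ticketing = (6 + 4·9 + 18)/6 = 60/6 = 10; σ²_Ticketing = ((18−6)/6)² = 4.000
te_Staff briefing = (2 + 4·6 + 22)/6 = 48/6 = 8; σ²_Staff briefing = ((22−2)/6)² = 11.111
te_Rehearsal = (11 + 4·14 + 23)/6 = 90/6 = 15; σ²_Rehearsal = ((23−11)/6)² = 4.000

Forward pass:
ES_Venue booking = 0; EF_Venue booking = 15
ES_Vendor contracts = 15; EF_Vendor contracts = 15+5 = 20
ES_Permits = 15; EF_Permits = 15+8 = 23
ES_Catering order = 20; EF_Catering order = 20+15 = 35
ES_AV setup = 15; EF_AV setup = 15+15 = 30
ES_Stage build = 20; EF_Stage build = 20+5 = 25
ES_Marketing push = max(EF_Venue booking=15, EF_Vendor contracts=20) = 20; EF_Marketing push = 20+13 = 33
ES_Ticketing = 35; EF_Ticketing = 35+10 = 45
ES_Staff briefing = max(EF_Permits=23, EF_Catering order=35) = 35; EF_Staff briefing = 35+8 = 43
ES_Rehearsal = max(EF_AV setup=30, EF_Stage build=25, EF_Marketing push=33, EF_Ticketing=45, EF_Staff briefing=43) = 45; EF_Rehearsal = 45+15 = 60
Expected project duration μ = 60 hours. Critical path: Venue booking → Vendor contracts → Catering order → Ticketing → Rehearsal.

Variance along critical path = 2.778 + 2.778 + 7.111 + 4.000 + 4.000 = 20.667
σ = √20.667 = 4.546 hours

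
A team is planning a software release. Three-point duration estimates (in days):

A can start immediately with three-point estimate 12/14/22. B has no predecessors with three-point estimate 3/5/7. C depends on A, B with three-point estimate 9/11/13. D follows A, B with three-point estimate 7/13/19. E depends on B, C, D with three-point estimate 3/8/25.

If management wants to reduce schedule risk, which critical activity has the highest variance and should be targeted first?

te_A = (12 + 4·14 + 22)/6 = 90/6 = 15; σ²_A = ((22−12)/6)² = 2.778
te_B = (3 + 4·5 + 7)/6 = 30/6 = 5; σ²_B = ((7−3)/6)² = 0.444
te_C = (9 + 4·11 + 13)/6 = 66/6 = 11; σ²_C = ((13−9)/6)² = 0.444
te_D = (7 + 4·13 + 19)/6 = 78/6 = 13; σ²_D = ((19−7)/6)² = 4.000
te_E = (3 + 4·8 + 25)/6 = 60/6 = 10; σ²_E = ((25−3)/6)² = 13.444

Forward pass:
ES_A = 0; EF_A = 15
ES_B = 0; EF_B = 5
ES_C = max(EF_A=15, EF_B=5) = 15; EF_C = 15+11 = 26
ES_D = max(EF_A=15, EF_B=5) = 15; EF_D = 15+13 = 28
ES_E = max(EF_B=5, EF_C=26, EF_D=28) = 28; EF_E = 28+10 = 38
Expected project duration μ = 38 days. Critical path: A → D → E.

Variances on critical path: σ²_A=2.778, σ²_D=4.000, σ²_E=13.444.
Largest is σ²_E = 13.444.

E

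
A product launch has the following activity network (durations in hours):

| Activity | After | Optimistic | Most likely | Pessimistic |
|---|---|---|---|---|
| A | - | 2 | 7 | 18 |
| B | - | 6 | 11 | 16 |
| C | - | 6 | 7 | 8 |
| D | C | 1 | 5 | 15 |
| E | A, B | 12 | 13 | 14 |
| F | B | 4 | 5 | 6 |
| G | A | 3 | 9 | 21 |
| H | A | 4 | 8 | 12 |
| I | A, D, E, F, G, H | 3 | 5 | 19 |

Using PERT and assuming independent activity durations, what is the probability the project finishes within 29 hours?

te_A = (2 + 4·7 + 18)/6 = 48/6 = 8; σ²_A = ((18−2)/6)² = 7.111
te_B = (6 + 4·11 + 16)/6 = 66/6 = 11; σ²_B = ((16−6)/6)² = 2.778
te_C = (6 + 4·7 + 8)/6 = 42/6 = 7; σ²_C = ((8−6)/6)² = 0.111
te_D = (1 + 4·5 + 15)/6 = 36/6 = 6; σ²_D = ((15−1)/6)² = 5.444
te_E = (12 + 4·13 + 14)/6 = 78/6 = 13; σ²_E = ((14−12)/6)² = 0.111
te_F = (4 + 4·5 + 6)/6 = 30/6 = 5; σ²_F = ((6−4)/6)² = 0.111
te_G = (3 + 4·9 + 21)/6 = 60/6 = 10; σ²_G = ((21−3)/6)² = 9.000
te_H = (4 + 4·8 + 12)/6 = 48/6 = 8; σ²_H = ((12−4)/6)² = 1.778
te_I = (3 + 4·5 + 19)/6 = 42/6 = 7; σ²_I = ((19−3)/6)² = 7.111

Forward pass:
ES_A = 0; EF_A = 8
ES_B = 0; EF_B = 11
ES_C = 0; EF_C = 7
ES_D = 7; EF_D = 7+6 = 13
ES_E = max(EF_A=8, EF_B=11) = 11; EF_E = 11+13 = 24
ES_F = 11; EF_F = 11+5 = 16
ES_G = 8; EF_G = 8+10 = 18
ES_H = 8; EF_H = 8+8 = 16
ES_I = max(EF_A=8, EF_D=13, EF_E=24, EF_F=16, EF_G=18, EF_H=16) = 24; EF_I = 24+7 = 31
Expected project duration μ = 31 hours. Critical path: B → E → I.

Variance along critical path = 2.778 + 0.111 + 7.111 = 10.000; σ = √10.000 = 3.162 hours.
Z = (29 − 31) / 3.162 = -0.632
P(T ≤ 29) = Φ(-0.632) ≈ 0.264

0.264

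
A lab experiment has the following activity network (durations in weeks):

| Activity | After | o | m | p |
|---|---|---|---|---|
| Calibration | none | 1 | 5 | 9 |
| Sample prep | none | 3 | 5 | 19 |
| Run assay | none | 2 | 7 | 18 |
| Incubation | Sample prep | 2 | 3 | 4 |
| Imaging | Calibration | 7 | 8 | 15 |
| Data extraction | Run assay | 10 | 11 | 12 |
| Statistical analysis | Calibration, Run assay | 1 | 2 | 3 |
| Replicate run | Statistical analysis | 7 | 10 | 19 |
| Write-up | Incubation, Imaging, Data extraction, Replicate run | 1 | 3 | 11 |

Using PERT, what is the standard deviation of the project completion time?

te_Calibration = (1 + 4·5 + 9)/6 = 30/6 = 5; σ²_Calibration = ((9−1)/6)² = 1.778
te_Sample prep = (3 + 4·5 + 19)/6 = 42/6 = 7; σ²_Sample prep = ((19−3)/6)² = 7.111
te_Run assay = (2 + 4·7 + 18)/6 = 48/6 = 8; σ²_Run assay = ((18−2)/6)² = 7.111
te_Incubation = (2 + 4·3 + 4)/6 = 18/6 = 3; σ²_Incubation = ((4−2)/6)² = 0.111
te_Imaging = (7 + 4·8 + 15)/6 = 54/6 = 9; σ²_Imaging = ((15−7)/6)² = 1.778
te_Data extraction = (10 + 4·11 + 12)/6 = 66/6 = 11; σ²_Data extraction = ((12−10)/6)² = 0.111
te_Statistical analysis = (1 + 4·2 + 3)/6 = 12/6 = 2; σ²_Statistical analysis = ((3−1)/6)² = 0.111
te_Replicate run = (7 + 4·10 + 19)/6 = 66/6 = 11; σ²_Replicate run = ((19−7)/6)² = 4.000
te_Write-up = (1 + 4·3 + 11)/6 = 24/6 = 4; σ²_Write-up = ((11−1)/6)² = 2.778

Forward pass:
ES_Calibration = 0; EF_Calibration = 5
ES_Sample prep = 0; EF_Sample prep = 7
ES_Run assay = 0; EF_Run assay = 8
ES_Incubation = 7; EF_Incubation = 7+3 = 10
ES_Imaging = 5; EF_Imaging = 5+9 = 14
ES_Data extraction = 8; EF_Data extraction = 8+11 = 19
ES_Statistical analysis = max(EF_Calibration=5, EF_Run assay=8) = 8; EF_Statistical analysis = 8+2 = 10
ES_Replicate run = 10; EF_Replicate run = 10+11 = 21
ES_Write-up = max(EF_Incubation=10, EF_Imaging=14, EF_Data extraction=19, EF_Replicate run=21) = 21; EF_Write-up = 21+4 = 25
Expected project duration μ = 25 weeks. Critical path: Run assay → Statistical analysis → Replicate run → Write-up.

Variance along critical path = 7.111 + 0.111 + 4.000 + 2.778 = 14.000
σ = √14.000 = 3.742 weeks

3.74 weeks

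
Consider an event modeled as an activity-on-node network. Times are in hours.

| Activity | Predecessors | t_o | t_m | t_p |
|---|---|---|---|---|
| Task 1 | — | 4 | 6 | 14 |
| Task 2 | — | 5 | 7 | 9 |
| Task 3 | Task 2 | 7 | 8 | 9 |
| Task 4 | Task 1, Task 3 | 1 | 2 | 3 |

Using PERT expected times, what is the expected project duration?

te_Task 1 = (4 + 4·6 + 14)/6 = 42/6 = 7
te_Task 2 = (5 + 4·7 + 9)/6 = 42/6 = 7
te_Task 3 = (7 + 4·8 + 9)/6 = 48/6 = 8
te_Task 4 = (1 + 4·2 + 3)/6 = 12/6 = 2

Forward pass:
ES_Task 1 = 0; EF_Task 1 = 7
ES_Task 2 = 0; EF_Task 2 = 7
ES_Task 3 = 7; EF_Task 3 = 7+8 = 15
ES_Task 4 = max(EF_Task 1=7, EF_Task 3=15) = 15; EF_Task 4 = 15+2 = 17
Expected project duration μ = 17 hours. Critical path: Task 2 → Task 3 → Task 4.

17 hours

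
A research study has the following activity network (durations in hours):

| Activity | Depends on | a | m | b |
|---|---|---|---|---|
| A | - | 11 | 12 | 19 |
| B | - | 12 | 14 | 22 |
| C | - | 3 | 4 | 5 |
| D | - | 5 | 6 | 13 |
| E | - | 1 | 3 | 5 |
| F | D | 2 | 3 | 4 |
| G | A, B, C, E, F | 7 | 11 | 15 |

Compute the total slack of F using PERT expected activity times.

5 hours

te_A = (11 + 4·12 + 19)/6 = 78/6 = 13
te_B = (12 + 4·14 + 22)/6 = 90/6 = 15
te_C = (3 + 4·4 + 5)/6 = 24/6 = 4
te_D = (5 + 4·6 + 13)/6 = 42/6 = 7
te_E = (1 + 4·3 + 5)/6 = 18/6 = 3
te_F = (2 + 4·3 + 4)/6 = 18/6 = 3
te_G = (7 + 4·11 + 15)/6 = 66/6 = 11

Forward pass:
ES_A = 0; EF_A = 13
ES_B = 0; EF_B = 15
ES_C = 0; EF_C = 4
ES_D = 0; EF_D = 7
ES_E = 0; EF_E = 3
ES_F = 7; EF_F = 7+3 = 10
ES_G = max(EF_A=13, EF_B=15, EF_C=4, EF_E=3, EF_F=10) = 15; EF_G = 15+11 = 26
Expected project duration μ = 26 hours. Critical path: B → G.

Backward pass:
LF_G = 26; LS_G = 26−11 = 15
LF_F = LS_G = 15; LS_F = 15−3 = 12
LF_E = LS_G = 15; LS_E = 15−3 = 12
LF_D = LS_F = 12; LS_D = 12−7 = 5
LF_C = LS_G = 15; LS_C = 15−4 = 11
LF_B = LS_G = 15; LS_B = 15−15 = 0
LF_A = LS_G = 15; LS_A = 15−13 = 2
Slack_F = LS_F − ES_F = 12 − 7 = 5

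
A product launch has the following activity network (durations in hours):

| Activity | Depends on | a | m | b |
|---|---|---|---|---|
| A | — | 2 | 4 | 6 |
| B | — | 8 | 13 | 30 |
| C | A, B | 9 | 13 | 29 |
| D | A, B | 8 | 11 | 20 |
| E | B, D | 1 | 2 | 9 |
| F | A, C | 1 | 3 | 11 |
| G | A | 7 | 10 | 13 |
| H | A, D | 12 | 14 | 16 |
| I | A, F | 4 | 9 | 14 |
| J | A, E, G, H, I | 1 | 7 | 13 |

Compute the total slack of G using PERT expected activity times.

te_A = (2 + 4·4 + 6)/6 = 24/6 = 4
te_B = (8 + 4·13 + 30)/6 = 90/6 = 15
te_C = (9 + 4·13 + 29)/6 = 90/6 = 15
te_D = (8 + 4·11 + 20)/6 = 72/6 = 12
te_E = (1 + 4·2 + 9)/6 = 18/6 = 3
te_F = (1 + 4·3 + 11)/6 = 24/6 = 4
te_G = (7 + 4·10 + 13)/6 = 60/6 = 10
te_H = (12 + 4·14 + 16)/6 = 84/6 = 14
te_I = (4 + 4·9 + 14)/6 = 54/6 = 9
te_J = (1 + 4·7 + 13)/6 = 42/6 = 7

Forward pass:
ES_A = 0; EF_A = 4
ES_B = 0; EF_B = 15
ES_C = max(EF_A=4, EF_B=15) = 15; EF_C = 15+15 = 30
ES_D = max(EF_A=4, EF_B=15) = 15; EF_D = 15+12 = 27
ES_E = max(EF_B=15, EF_D=27) = 27; EF_E = 27+3 = 30
ES_F = max(EF_A=4, EF_C=30) = 30; EF_F = 30+4 = 34
ES_G = 4; EF_G = 4+10 = 14
ES_H = max(EF_A=4, EF_D=27) = 27; EF_H = 27+14 = 41
ES_I = max(EF_A=4, EF_F=34) = 34; EF_I = 34+9 = 43
ES_J = max(EF_A=4, EF_E=30, EF_G=14, EF_H=41, EF_I=43) = 43; EF_J = 43+7 = 50
Expected project duration μ = 50 hours. Critical path: B → C → F → I → J.

Backward pass:
LF_J = 50; LS_J = 50−7 = 43
LF_I = LS_J = 43; LS_I = 43−9 = 34
LF_H = LS_J = 43; LS_H = 43−14 = 29
LF_G = LS_J = 43; LS_G = 43−10 = 33
LF_F = LS_I = 34; LS_F = 34−4 = 30
LF_E = LS_J = 43; LS_E = 43−3 = 40
LF_D = min(LS_E=40, LS_H=29) = 29; LS_D = 29−12 = 17
LF_C = LS_F = 30; LS_C = 30−15 = 15
LF_B = min(LS_C=15, LS_D=17, LS_E=40) = 15; LS_B = 15−15 = 0
LF_A = min(LS_C=15, LS_D=17, LS_F=30, LS_G=33, LS_H=29, LS_I=34, LS_J=43) = 15; LS_A = 15−4 = 11
Slack_G = LS_G − ES_G = 33 − 4 = 29

29 hours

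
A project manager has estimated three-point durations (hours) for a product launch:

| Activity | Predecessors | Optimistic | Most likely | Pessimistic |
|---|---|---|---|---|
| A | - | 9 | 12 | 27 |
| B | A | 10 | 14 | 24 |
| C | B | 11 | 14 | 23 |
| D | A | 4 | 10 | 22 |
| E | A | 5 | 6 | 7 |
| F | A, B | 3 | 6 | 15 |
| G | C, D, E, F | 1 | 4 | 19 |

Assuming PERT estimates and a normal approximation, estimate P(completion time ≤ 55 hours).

te_A = (9 + 4·12 + 27)/6 = 84/6 = 14; σ²_A = ((27−9)/6)² = 9.000
te_B = (10 + 4·14 + 24)/6 = 90/6 = 15; σ²_B = ((24−10)/6)² = 5.444
te_C = (11 + 4·14 + 23)/6 = 90/6 = 15; σ²_C = ((23−11)/6)² = 4.000
te_D = (4 + 4·10 + 22)/6 = 66/6 = 11; σ²_D = ((22−4)/6)² = 9.000
te_E = (5 + 4·6 + 7)/6 = 36/6 = 6; σ²_E = ((7−5)/6)² = 0.111
te_F = (3 + 4·6 + 15)/6 = 42/6 = 7; σ²_F = ((15−3)/6)² = 4.000
te_G = (1 + 4·4 + 19)/6 = 36/6 = 6; σ²_G = ((19−1)/6)² = 9.000

Forward pass:
ES_A = 0; EF_A = 14
ES_B = 14; EF_B = 14+15 = 29
ES_C = 29; EF_C = 29+15 = 44
ES_D = 14; EF_D = 14+11 = 25
ES_E = 14; EF_E = 14+6 = 20
ES_F = max(EF_A=14, EF_B=29) = 29; EF_F = 29+7 = 36
ES_G = max(EF_C=44, EF_D=25, EF_E=20, EF_F=36) = 44; EF_G = 44+6 = 50
Expected project duration μ = 50 hours. Critical path: A → B → C → G.

Variance along critical path = 9.000 + 5.444 + 4.000 + 9.000 = 27.444; σ = √27.444 = 5.239 hours.
Z = (55 − 50) / 5.239 = 0.954
P(T ≤ 55) = Φ(0.954) ≈ 0.830

0.830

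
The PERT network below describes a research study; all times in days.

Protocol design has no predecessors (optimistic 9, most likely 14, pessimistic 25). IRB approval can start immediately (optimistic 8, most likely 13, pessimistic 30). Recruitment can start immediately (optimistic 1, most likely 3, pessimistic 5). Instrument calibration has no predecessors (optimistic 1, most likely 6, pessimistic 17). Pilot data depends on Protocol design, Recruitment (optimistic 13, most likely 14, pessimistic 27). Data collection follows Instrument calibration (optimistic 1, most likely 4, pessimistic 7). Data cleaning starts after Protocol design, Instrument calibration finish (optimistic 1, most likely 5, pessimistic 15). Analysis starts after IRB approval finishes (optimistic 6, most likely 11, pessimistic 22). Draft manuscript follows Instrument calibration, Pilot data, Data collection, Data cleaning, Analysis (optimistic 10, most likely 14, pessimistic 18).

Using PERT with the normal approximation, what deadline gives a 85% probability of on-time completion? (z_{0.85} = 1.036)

te_Protocol design = (9 + 4·14 + 25)/6 = 90/6 = 15; σ²_Protocol design = ((25−9)/6)² = 7.111
te_IRB approval = (8 + 4·13 + 30)/6 = 90/6 = 15; σ²_IRB approval = ((30−8)/6)² = 13.444
te_Recruitment = (1 + 4·3 + 5)/6 = 18/6 = 3; σ²_Recruitment = ((5−1)/6)² = 0.444
te_Instrument calibration = (1 + 4·6 + 17)/6 = 42/6 = 7; σ²_Instrument calibration = ((17−1)/6)² = 7.111
te_Pilot data = (13 + 4·14 + 27)/6 = 96/6 = 16; σ²_Pilot data = ((27−13)/6)² = 5.444
te_Data collection = (1 + 4·4 + 7)/6 = 24/6 = 4; σ²_Data collection = ((7−1)/6)² = 1.000
te_Data cleaning = (1 + 4·5 + 15)/6 = 36/6 = 6; σ²_Data cleaning = ((15−1)/6)² = 5.444
te_Analysis = (6 + 4·11 + 22)/6 = 72/6 = 12; σ²_Analysis = ((22−6)/6)² = 7.111
te_Draft manuscript = (10 + 4·14 + 18)/6 = 84/6 = 14; σ²_Draft manuscript = ((18−10)/6)² = 1.778

Forward pass:
ES_Protocol design = 0; EF_Protocol design = 15
ES_IRB approval = 0; EF_IRB approval = 15
ES_Recruitment = 0; EF_Recruitment = 3
ES_Instrument calibration = 0; EF_Instrument calibration = 7
ES_Pilot data = max(EF_Protocol design=15, EF_Recruitment=3) = 15; EF_Pilot data = 15+16 = 31
ES_Data collection = 7; EF_Data collection = 7+4 = 11
ES_Data cleaning = max(EF_Protocol design=15, EF_Instrument calibration=7) = 15; EF_Data cleaning = 15+6 = 21
ES_Analysis = 15; EF_Analysis = 15+12 = 27
ES_Draft manuscript = max(EF_Instrument calibration=7, EF_Pilot data=31, EF_Data collection=11, EF_Data cleaning=21, EF_Analysis=27) = 31; EF_Draft manuscript = 31+14 = 45
Expected project duration μ = 45 days. Critical path: Protocol design → Pilot data → Draft manuscript.

Variance along critical path = 7.111 + 5.444 + 1.778 = 14.333; σ = 3.786 days.
D = μ + z·σ = 45 + 1.036·3.786 = 48.9 days

48.9 days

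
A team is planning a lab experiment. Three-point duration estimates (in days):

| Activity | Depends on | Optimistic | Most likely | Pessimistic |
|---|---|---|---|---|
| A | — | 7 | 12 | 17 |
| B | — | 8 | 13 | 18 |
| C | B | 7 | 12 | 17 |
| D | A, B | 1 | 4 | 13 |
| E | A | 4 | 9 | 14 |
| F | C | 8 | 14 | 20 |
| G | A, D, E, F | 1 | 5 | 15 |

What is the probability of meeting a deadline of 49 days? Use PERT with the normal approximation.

te_A = (7 + 4·12 + 17)/6 = 72/6 = 12; σ²_A = ((17−7)/6)² = 2.778
te_B = (8 + 4·13 + 18)/6 = 78/6 = 13; σ²_B = ((18−8)/6)² = 2.778
te_C = (7 + 4·12 + 17)/6 = 72/6 = 12; σ²_C = ((17−7)/6)² = 2.778
te_D = (1 + 4·4 + 13)/6 = 30/6 = 5; σ²_D = ((13−1)/6)² = 4.000
te_E = (4 + 4·9 + 14)/6 = 54/6 = 9; σ²_E = ((14−4)/6)² = 2.778
te_F = (8 + 4·14 + 20)/6 = 84/6 = 14; σ²_F = ((20−8)/6)² = 4.000
te_G = (1 + 4·5 + 15)/6 = 36/6 = 6; σ²_G = ((15−1)/6)² = 5.444

Forward pass:
ES_A = 0; EF_A = 12
ES_B = 0; EF_B = 13
ES_C = 13; EF_C = 13+12 = 25
ES_D = max(EF_A=12, EF_B=13) = 13; EF_D = 13+5 = 18
ES_E = 12; EF_E = 12+9 = 21
ES_F = 25; EF_F = 25+14 = 39
ES_G = max(EF_A=12, EF_D=18, EF_E=21, EF_F=39) = 39; EF_G = 39+6 = 45
Expected project duration μ = 45 days. Critical path: B → C → F → G.

Variance along critical path = 2.778 + 2.778 + 4.000 + 5.444 = 15.000; σ = √15.000 = 3.873 days.
Z = (49 − 45) / 3.873 = 1.033
P(T ≤ 49) = Φ(1.033) ≈ 0.849

0.849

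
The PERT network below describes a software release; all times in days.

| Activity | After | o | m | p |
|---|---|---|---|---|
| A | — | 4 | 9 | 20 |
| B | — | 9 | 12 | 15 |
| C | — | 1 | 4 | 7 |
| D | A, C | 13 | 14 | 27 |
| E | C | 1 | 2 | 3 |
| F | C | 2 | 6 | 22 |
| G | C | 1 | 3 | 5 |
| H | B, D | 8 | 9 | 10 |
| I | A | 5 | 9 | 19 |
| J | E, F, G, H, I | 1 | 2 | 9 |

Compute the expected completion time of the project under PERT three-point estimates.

38 days

te_A = (4 + 4·9 + 20)/6 = 60/6 = 10
te_B = (9 + 4·12 + 15)/6 = 72/6 = 12
te_C = (1 + 4·4 + 7)/6 = 24/6 = 4
te_D = (13 + 4·14 + 27)/6 = 96/6 = 16
te_E = (1 + 4·2 + 3)/6 = 12/6 = 2
te_F = (2 + 4·6 + 22)/6 = 48/6 = 8
te_G = (1 + 4·3 + 5)/6 = 18/6 = 3
te_H = (8 + 4·9 + 10)/6 = 54/6 = 9
te_I = (5 + 4·9 + 19)/6 = 60/6 = 10
te_J = (1 + 4·2 + 9)/6 = 18/6 = 3

Forward pass:
ES_A = 0; EF_A = 10
ES_B = 0; EF_B = 12
ES_C = 0; EF_C = 4
ES_D = max(EF_A=10, EF_C=4) = 10; EF_D = 10+16 = 26
ES_E = 4; EF_E = 4+2 = 6
ES_F = 4; EF_F = 4+8 = 12
ES_G = 4; EF_G = 4+3 = 7
ES_H = max(EF_B=12, EF_D=26) = 26; EF_H = 26+9 = 35
ES_I = 10; EF_I = 10+10 = 20
ES_J = max(EF_E=6, EF_F=12, EF_G=7, EF_H=35, EF_I=20) = 35; EF_J = 35+3 = 38
Expected project duration μ = 38 days. Critical path: A → D → H → J.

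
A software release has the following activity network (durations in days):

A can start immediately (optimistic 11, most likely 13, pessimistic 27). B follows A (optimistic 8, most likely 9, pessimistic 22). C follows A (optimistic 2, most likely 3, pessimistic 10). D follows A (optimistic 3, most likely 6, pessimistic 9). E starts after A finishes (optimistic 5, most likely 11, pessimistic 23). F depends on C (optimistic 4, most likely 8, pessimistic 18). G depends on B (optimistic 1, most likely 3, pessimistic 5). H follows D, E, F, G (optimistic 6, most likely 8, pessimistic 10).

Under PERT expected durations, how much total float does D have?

te_A = (11 + 4·13 + 27)/6 = 90/6 = 15
te_B = (8 + 4·9 + 22)/6 = 66/6 = 11
te_C = (2 + 4·3 + 10)/6 = 24/6 = 4
te_D = (3 + 4·6 + 9)/6 = 36/6 = 6
te_E = (5 + 4·11 + 23)/6 = 72/6 = 12
te_F = (4 + 4·8 + 18)/6 = 54/6 = 9
te_G = (1 + 4·3 + 5)/6 = 18/6 = 3
te_H = (6 + 4·8 + 10)/6 = 48/6 = 8

Forward pass:
ES_A = 0; EF_A = 15
ES_B = 15; EF_B = 15+11 = 26
ES_C = 15; EF_C = 15+4 = 19
ES_D = 15; EF_D = 15+6 = 21
ES_E = 15; EF_E = 15+12 = 27
ES_F = 19; EF_F = 19+9 = 28
ES_G = 26; EF_G = 26+3 = 29
ES_H = max(EF_D=21, EF_E=27, EF_F=28, EF_G=29) = 29; EF_H = 29+8 = 37
Expected project duration μ = 37 days. Critical path: A → B → G → H.

Backward pass:
LF_H = 37; LS_H = 37−8 = 29
LF_G = LS_H = 29; LS_G = 29−3 = 26
LF_F = LS_H = 29; LS_F = 29−9 = 20
LF_E = LS_H = 29; LS_E = 29−12 = 17
LF_D = LS_H = 29; LS_D = 29−6 = 23
LF_C = LS_F = 20; LS_C = 20−4 = 16
LF_B = LS_G = 26; LS_B = 26−11 = 15
LF_A = min(LS_B=15, LS_C=16, LS_D=23, LS_E=17) = 15; LS_A = 15−15 = 0
Slack_D = LS_D − ES_D = 23 − 15 = 8

8 days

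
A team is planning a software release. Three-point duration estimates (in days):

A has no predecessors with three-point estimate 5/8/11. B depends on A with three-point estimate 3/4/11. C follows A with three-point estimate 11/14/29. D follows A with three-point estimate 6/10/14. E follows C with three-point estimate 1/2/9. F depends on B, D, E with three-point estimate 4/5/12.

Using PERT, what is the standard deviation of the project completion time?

3.68 days

te_A = (5 + 4·8 + 11)/6 = 48/6 = 8; σ²_A = ((11−5)/6)² = 1.000
te_B = (3 + 4·4 + 11)/6 = 30/6 = 5; σ²_B = ((11−3)/6)² = 1.778
te_C = (11 + 4·14 + 29)/6 = 96/6 = 16; σ²_C = ((29−11)/6)² = 9.000
te_D = (6 + 4·10 + 14)/6 = 60/6 = 10; σ²_D = ((14−6)/6)² = 1.778
te_E = (1 + 4·2 + 9)/6 = 18/6 = 3; σ²_E = ((9−1)/6)² = 1.778
te_F = (4 + 4·5 + 12)/6 = 36/6 = 6; σ²_F = ((12−4)/6)² = 1.778

Forward pass:
ES_A = 0; EF_A = 8
ES_B = 8; EF_B = 8+5 = 13
ES_C = 8; EF_C = 8+16 = 24
ES_D = 8; EF_D = 8+10 = 18
ES_E = 24; EF_E = 24+3 = 27
ES_F = max(EF_B=13, EF_D=18, EF_E=27) = 27; EF_F = 27+6 = 33
Expected project duration μ = 33 days. Critical path: A → C → E → F.

Variance along critical path = 1.000 + 9.000 + 1.778 + 1.778 = 13.556
σ = √13.556 = 3.682 days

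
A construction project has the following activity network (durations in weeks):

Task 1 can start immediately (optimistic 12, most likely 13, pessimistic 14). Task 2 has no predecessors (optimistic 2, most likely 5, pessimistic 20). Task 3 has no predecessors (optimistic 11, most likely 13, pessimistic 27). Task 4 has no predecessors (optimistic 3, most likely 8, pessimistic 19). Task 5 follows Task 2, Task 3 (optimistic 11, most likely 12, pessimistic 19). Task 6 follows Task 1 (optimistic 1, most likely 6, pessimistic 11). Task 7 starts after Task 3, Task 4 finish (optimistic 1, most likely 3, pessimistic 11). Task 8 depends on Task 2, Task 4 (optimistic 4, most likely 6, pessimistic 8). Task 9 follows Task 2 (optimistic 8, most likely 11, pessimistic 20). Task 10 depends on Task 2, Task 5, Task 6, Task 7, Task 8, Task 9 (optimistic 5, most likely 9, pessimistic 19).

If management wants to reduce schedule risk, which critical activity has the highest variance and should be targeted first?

te_Task 1 = (12 + 4·13 + 14)/6 = 78/6 = 13; σ²_Task 1 = ((14−12)/6)² = 0.111
te_Task 2 = (2 + 4·5 + 20)/6 = 42/6 = 7; σ²_Task 2 = ((20−2)/6)² = 9.000
te_Task 3 = (11 + 4·13 + 27)/6 = 90/6 = 15; σ²_Task 3 = ((27−11)/6)² = 7.111
te_Task 4 = (3 + 4·8 + 19)/6 = 54/6 = 9; σ²_Task 4 = ((19−3)/6)² = 7.111
te_Task 5 = (11 + 4·12 + 19)/6 = 78/6 = 13; σ²_Task 5 = ((19−11)/6)² = 1.778
te_Task 6 = (1 + 4·6 + 11)/6 = 36/6 = 6; σ²_Task 6 = ((11−1)/6)² = 2.778
te_Task 7 = (1 + 4·3 + 11)/6 = 24/6 = 4; σ²_Task 7 = ((11−1)/6)² = 2.778
te_Task 8 = (4 + 4·6 + 8)/6 = 36/6 = 6; σ²_Task 8 = ((8−4)/6)² = 0.444
te_Task 9 = (8 + 4·11 + 20)/6 = 72/6 = 12; σ²_Task 9 = ((20−8)/6)² = 4.000
te_Task 10 = (5 + 4·9 + 19)/6 = 60/6 = 10; σ²_Task 10 = ((19−5)/6)² = 5.444

Forward pass:
ES_Task 1 = 0; EF_Task 1 = 13
ES_Task 2 = 0; EF_Task 2 = 7
ES_Task 3 = 0; EF_Task 3 = 15
ES_Task 4 = 0; EF_Task 4 = 9
ES_Task 5 = max(EF_Task 2=7, EF_Task 3=15) = 15; EF_Task 5 = 15+13 = 28
ES_Task 6 = 13; EF_Task 6 = 13+6 = 19
ES_Task 7 = max(EF_Task 3=15, EF_Task 4=9) = 15; EF_Task 7 = 15+4 = 19
ES_Task 8 = max(EF_Task 2=7, EF_Task 4=9) = 9; EF_Task 8 = 9+6 = 15
ES_Task 9 = 7; EF_Task 9 = 7+12 = 19
ES_Task 10 = max(EF_Task 2=7, EF_Task 5=28, EF_Task 6=19, EF_Task 7=19, EF_Task 8=15, EF_Task 9=19) = 28; EF_Task 10 = 28+10 = 38
Expected project duration μ = 38 weeks. Critical path: Task 3 → Task 5 → Task 10.

Variances on critical path: σ²_Task 3=7.111, σ²_Task 5=1.778, σ²_Task 10=5.444.
Largest is σ²_Task 3 = 7.111.

Task 3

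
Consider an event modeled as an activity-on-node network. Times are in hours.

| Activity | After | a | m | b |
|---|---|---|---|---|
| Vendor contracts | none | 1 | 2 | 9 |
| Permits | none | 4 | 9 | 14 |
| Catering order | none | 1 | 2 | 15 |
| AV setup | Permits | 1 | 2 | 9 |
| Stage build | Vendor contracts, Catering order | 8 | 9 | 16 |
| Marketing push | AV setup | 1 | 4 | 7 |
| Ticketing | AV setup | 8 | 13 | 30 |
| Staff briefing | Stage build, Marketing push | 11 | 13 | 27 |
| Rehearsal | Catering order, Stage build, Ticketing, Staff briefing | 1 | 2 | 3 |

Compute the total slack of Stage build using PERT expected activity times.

2 hours

te_Vendor contracts = (1 + 4·2 + 9)/6 = 18/6 = 3
te_Permits = (4 + 4·9 + 14)/6 = 54/6 = 9
te_Catering order = (1 + 4·2 + 15)/6 = 24/6 = 4
te_AV setup = (1 + 4·2 + 9)/6 = 18/6 = 3
te_Stage build = (8 + 4·9 + 16)/6 = 60/6 = 10
te_Marketing push = (1 + 4·4 + 7)/6 = 24/6 = 4
te_Ticketing = (8 + 4·13 + 30)/6 = 90/6 = 15
te_Staff briefing = (11 + 4·13 + 27)/6 = 90/6 = 15
te_Rehearsal = (1 + 4·2 + 3)/6 = 12/6 = 2

Forward pass:
ES_Vendor contracts = 0; EF_Vendor contracts = 3
ES_Permits = 0; EF_Permits = 9
ES_Catering order = 0; EF_Catering order = 4
ES_AV setup = 9; EF_AV setup = 9+3 = 12
ES_Stage build = max(EF_Vendor contracts=3, EF_Catering order=4) = 4; EF_Stage build = 4+10 = 14
ES_Marketing push = 12; EF_Marketing push = 12+4 = 16
ES_Ticketing = 12; EF_Ticketing = 12+15 = 27
ES_Staff briefing = max(EF_Stage build=14, EF_Marketing push=16) = 16; EF_Staff briefing = 16+15 = 31
ES_Rehearsal = max(EF_Catering order=4, EF_Stage build=14, EF_Ticketing=27, EF_Staff briefing=31) = 31; EF_Rehearsal = 31+2 = 33
Expected project duration μ = 33 hours. Critical path: Permits → AV setup → Marketing push → Staff briefing → Rehearsal.

Backward pass:
LF_Rehearsal = 33; LS_Rehearsal = 33−2 = 31
LF_Staff briefing = LS_Rehearsal = 31; LS_Staff briefing = 31−15 = 16
LF_Ticketing = LS_Rehearsal = 31; LS_Ticketing = 31−15 = 16
LF_Marketing push = LS_Staff briefing = 16; LS_Marketing push = 16−4 = 12
LF_Stage build = min(LS_Staff briefing=16, LS_Rehearsal=31) = 16; LS_Stage build = 16−10 = 6
LF_AV setup = min(LS_Marketing push=12, LS_Ticketing=16) = 12; LS_AV setup = 12−3 = 9
LF_Catering order = min(LS_Stage build=6, LS_Rehearsal=31) = 6; LS_Catering order = 6−4 = 2
LF_Permits = LS_AV setup = 9; LS_Permits = 9−9 = 0
LF_Vendor contracts = LS_Stage build = 6; LS_Vendor contracts = 6−3 = 3
Slack_Stage build = LS_Stage build − ES_Stage build = 6 − 4 = 2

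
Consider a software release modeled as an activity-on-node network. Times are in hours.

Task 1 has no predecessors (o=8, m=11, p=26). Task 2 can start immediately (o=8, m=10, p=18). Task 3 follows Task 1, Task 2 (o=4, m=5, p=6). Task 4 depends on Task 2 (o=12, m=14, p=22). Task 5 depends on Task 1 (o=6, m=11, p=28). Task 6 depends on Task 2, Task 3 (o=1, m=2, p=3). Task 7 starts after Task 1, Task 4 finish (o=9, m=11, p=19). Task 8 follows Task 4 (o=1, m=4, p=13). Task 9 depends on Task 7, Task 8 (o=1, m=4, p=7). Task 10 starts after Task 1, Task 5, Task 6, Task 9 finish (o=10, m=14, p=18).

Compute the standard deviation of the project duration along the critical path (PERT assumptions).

3.33 hours

te_Task 1 = (8 + 4·11 + 26)/6 = 78/6 = 13; σ²_Task 1 = ((26−8)/6)² = 9.000
te_Task 2 = (8 + 4·10 + 18)/6 = 66/6 = 11; σ²_Task 2 = ((18−8)/6)² = 2.778
te_Task 3 = (4 + 4·5 + 6)/6 = 30/6 = 5; σ²_Task 3 = ((6−4)/6)² = 0.111
te_Task 4 = (12 + 4·14 + 22)/6 = 90/6 = 15; σ²_Task 4 = ((22−12)/6)² = 2.778
te_Task 5 = (6 + 4·11 + 28)/6 = 78/6 = 13; σ²_Task 5 = ((28−6)/6)² = 13.444
te_Task 6 = (1 + 4·2 + 3)/6 = 12/6 = 2; σ²_Task 6 = ((3−1)/6)² = 0.111
te_Task 7 = (9 + 4·11 + 19)/6 = 72/6 = 12; σ²_Task 7 = ((19−9)/6)² = 2.778
te_Task 8 = (1 + 4·4 + 13)/6 = 30/6 = 5; σ²_Task 8 = ((13−1)/6)² = 4.000
te_Task 9 = (1 + 4·4 + 7)/6 = 24/6 = 4; σ²_Task 9 = ((7−1)/6)² = 1.000
te_Task 10 = (10 + 4·14 + 18)/6 = 84/6 = 14; σ²_Task 10 = ((18−10)/6)² = 1.778

Forward pass:
ES_Task 1 = 0; EF_Task 1 = 13
ES_Task 2 = 0; EF_Task 2 = 11
ES_Task 3 = max(EF_Task 1=13, EF_Task 2=11) = 13; EF_Task 3 = 13+5 = 18
ES_Task 4 = 11; EF_Task 4 = 11+15 = 26
ES_Task 5 = 13; EF_Task 5 = 13+13 = 26
ES_Task 6 = max(EF_Task 2=11, EF_Task 3=18) = 18; EF_Task 6 = 18+2 = 20
ES_Task 7 = max(EF_Task 1=13, EF_Task 4=26) = 26; EF_Task 7 = 26+12 = 38
ES_Task 8 = 26; EF_Task 8 = 26+5 = 31
ES_Task 9 = max(EF_Task 7=38, EF_Task 8=31) = 38; EF_Task 9 = 38+4 = 42
ES_Task 10 = max(EF_Task 1=13, EF_Task 5=26, EF_Task 6=20, EF_Task 9=42) = 42; EF_Task 10 = 42+14 = 56
Expected project duration μ = 56 hours. Critical path: Task 2 → Task 4 → Task 7 → Task 9 → Task 10.

Variance along critical path = 2.778 + 2.778 + 2.778 + 1.000 + 1.778 = 11.111
σ = √11.111 = 3.333 hours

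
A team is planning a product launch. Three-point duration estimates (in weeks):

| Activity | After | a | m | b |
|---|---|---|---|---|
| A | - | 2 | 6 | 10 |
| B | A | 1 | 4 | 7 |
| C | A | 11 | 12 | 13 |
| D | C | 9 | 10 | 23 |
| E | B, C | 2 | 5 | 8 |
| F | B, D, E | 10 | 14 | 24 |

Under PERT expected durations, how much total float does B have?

te_A = (2 + 4·6 + 10)/6 = 36/6 = 6
te_B = (1 + 4·4 + 7)/6 = 24/6 = 4
te_C = (11 + 4·12 + 13)/6 = 72/6 = 12
te_D = (9 + 4·10 + 23)/6 = 72/6 = 12
te_E = (2 + 4·5 + 8)/6 = 30/6 = 5
te_F = (10 + 4·14 + 24)/6 = 90/6 = 15

Forward pass:
ES_A = 0; EF_A = 6
ES_B = 6; EF_B = 6+4 = 10
ES_C = 6; EF_C = 6+12 = 18
ES_D = 18; EF_D = 18+12 = 30
ES_E = max(EF_B=10, EF_C=18) = 18; EF_E = 18+5 = 23
ES_F = max(EF_B=10, EF_D=30, EF_E=23) = 30; EF_F = 30+15 = 45
Expected project duration μ = 45 weeks. Critical path: A → C → D → F.

Backward pass:
LF_F = 45; LS_F = 45−15 = 30
LF_E = LS_F = 30; LS_E = 30−5 = 25
LF_D = LS_F = 30; LS_D = 30−12 = 18
LF_C = min(LS_D=18, LS_E=25) = 18; LS_C = 18−12 = 6
LF_B = min(LS_E=25, LS_F=30) = 25; LS_B = 25−4 = 21
LF_A = min(LS_B=21, LS_C=6) = 6; LS_A = 6−6 = 0
Slack_B = LS_B − ES_B = 21 − 6 = 15

15 weeks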